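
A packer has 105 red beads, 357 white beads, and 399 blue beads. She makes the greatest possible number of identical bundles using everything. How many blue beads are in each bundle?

19

Number of bundles = gcd(105, 357, 399).
105 = 3 × 5 × 7
357 = 3 × 7 × 17
399 = 3 × 7 × 19
gcd(105, 357, 399) = 3 × 7 = 21.
blue beads per bundle = 399 / 21 = 19.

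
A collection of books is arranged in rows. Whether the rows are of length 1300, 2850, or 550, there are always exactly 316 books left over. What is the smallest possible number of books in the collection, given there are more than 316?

815416

N − 316 must be a common multiple of 1300, 2850, and 550.
1300 = 2^2 × 5^2 × 13
2850 = 2 × 3 × 5^2 × 19
550 = 2 × 5^2 × 11
LCM(1300, 2850, 550) = 2^2 × 3 × 5^2 × 11 × 13 × 19 = 815100.
Smallest N > 316 is LCM + 316 = 815100 + 316 = 815416.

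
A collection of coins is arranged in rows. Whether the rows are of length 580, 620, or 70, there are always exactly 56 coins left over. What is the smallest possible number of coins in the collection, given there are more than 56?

N − 56 must be a common multiple of 580, 620, and 70.
580 = 2^2 × 5 × 29
620 = 2^2 × 5 × 31
70 = 2 × 5 × 7
LCM(580, 620, 70) = 2^2 × 5 × 7 × 29 × 31 = 125860.
Smallest N > 56 is LCM + 56 = 125860 + 56 = 125916.

125916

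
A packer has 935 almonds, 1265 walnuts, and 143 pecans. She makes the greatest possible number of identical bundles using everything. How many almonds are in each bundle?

Number of bundles = gcd(935, 1265, 143).
935 = 5 × 11 × 17
1265 = 5 × 11 × 23
143 = 11 × 13
gcd(935, 1265, 143) = 11.
almonds per bundle = 935 / 11 = 85.

85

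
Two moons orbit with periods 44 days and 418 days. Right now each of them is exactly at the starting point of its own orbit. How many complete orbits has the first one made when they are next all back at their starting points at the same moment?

19 orbits

They are all back at their starting positions together after one LCM of the periods.
44 = 2^2 × 11
418 = 2 × 11 × 19
LCM(44, 418) = 2^2 × 11 × 19 = 836.
Orbits for period 44: 836 / 44 = 19.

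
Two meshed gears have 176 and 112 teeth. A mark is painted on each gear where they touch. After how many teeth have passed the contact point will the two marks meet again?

They coincide at every common multiple of the periods; the first is the LCM.
176 = 2^4 × 11
112 = 2^4 × 7
LCM(176, 112) = 2^4 × 7 × 11 = 1232.

1232 teeth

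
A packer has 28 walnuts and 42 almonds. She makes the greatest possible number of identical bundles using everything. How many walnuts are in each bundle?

Number of bundles = gcd(28, 42).
28 = 2^2 × 7
42 = 2 × 3 × 7
gcd(28, 42) = 2 × 7 = 14.
walnuts per bundle = 28 / 14 = 2.

2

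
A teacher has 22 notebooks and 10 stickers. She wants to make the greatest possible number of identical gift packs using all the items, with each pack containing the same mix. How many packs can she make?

2 packs

By the Euclidean algorithm:
22 = 2 × 10 + 2
10 = 5 × 2 + 0
gcd(22, 10) = 2.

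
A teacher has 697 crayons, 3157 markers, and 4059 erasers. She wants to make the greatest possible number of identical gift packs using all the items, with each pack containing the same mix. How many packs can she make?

The pack count must divide each quantity, so the greatest is gcd(697, 3157, 4059).
697 = 17 × 41
3157 = 7 × 11 × 41
4059 = 3^2 × 11 × 41
gcd(697, 3157, 4059) = 41.

41 packs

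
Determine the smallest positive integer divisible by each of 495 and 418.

18810

495 = 3^2 × 5 × 11
418 = 2 × 11 × 19
LCM(495, 418) = 2 × 3^2 × 5 × 11 × 19 = 18810.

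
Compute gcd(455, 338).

13

455 = 5 × 7 × 13
338 = 2 × 13^2
gcd(455, 338) = 13.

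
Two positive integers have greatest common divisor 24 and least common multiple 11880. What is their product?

For any two positive integers, gcd × lcm = product = 24 × 11880 = 285120.

285120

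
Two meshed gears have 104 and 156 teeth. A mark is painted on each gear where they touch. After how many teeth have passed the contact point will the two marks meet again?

312 teeth

The first simultaneous occurrence is after LCM of the individual periods.
104 = 2^3 × 13
156 = 2^2 × 3 × 13
LCM(104, 156) = 2^3 × 3 × 13 = 312.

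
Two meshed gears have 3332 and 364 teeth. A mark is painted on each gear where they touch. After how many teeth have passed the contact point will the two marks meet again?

43316 teeth

They coincide at every common multiple of the periods; the first is the LCM.
3332 = 2^2 × 7^2 × 17
364 = 2^2 × 7 × 13
LCM(3332, 364) = 2^2 × 7^2 × 13 × 17 = 43316.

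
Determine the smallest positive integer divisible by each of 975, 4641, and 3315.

975 = 3 × 5^2 × 13
4641 = 3 × 7 × 13 × 17
3315 = 3 × 5 × 13 × 17
LCM(975, 4641, 3315) = 3 × 5^2 × 7 × 13 × 17 = 116025.

116025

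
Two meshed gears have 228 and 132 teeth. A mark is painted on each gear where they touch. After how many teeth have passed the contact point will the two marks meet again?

2508 teeth

The first simultaneous occurrence is after LCM of the individual periods.
228 = 2^2 × 3 × 19
132 = 2^2 × 3 × 11
LCM(228, 132) = 2^2 × 3 × 11 × 19 = 2508.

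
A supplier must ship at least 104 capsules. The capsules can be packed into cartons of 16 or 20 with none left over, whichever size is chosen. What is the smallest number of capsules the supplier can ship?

The number of capsules must be a common multiple of 16 and 20, so a multiple of their LCM.
16 = 2^4
20 = 2^2 × 5
LCM(16, 20) = 2^4 × 5 = 80.
Smallest multiple of 80 that is ≥ 104: ⌈104/80⌉ × 80 = 2 × 80 = 160.

160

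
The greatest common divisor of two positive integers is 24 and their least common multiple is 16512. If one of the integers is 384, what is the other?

For two integers, gcd × lcm = product, so the other is (24 × 16512) / 384 = 396288 / 384 = 1032.

1032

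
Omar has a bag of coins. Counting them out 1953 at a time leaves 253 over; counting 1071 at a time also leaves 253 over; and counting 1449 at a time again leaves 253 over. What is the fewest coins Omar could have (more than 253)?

763876

N − 253 must be a common multiple of 1953, 1071, and 1449.
1953 = 3^2 × 7 × 31
1071 = 3^2 × 7 × 17
1449 = 3^2 × 7 × 23
LCM(1953, 1071, 1449) = 3^2 × 7 × 17 × 23 × 31 = 763623.
Smallest N > 253 is LCM + 253 = 763623 + 253 = 763876.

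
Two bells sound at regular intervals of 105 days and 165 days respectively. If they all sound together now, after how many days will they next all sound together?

We need the least common multiple of the intervals.
105 = 3 × 5 × 7
165 = 3 × 5 × 11
LCM(105, 165) = 3 × 5 × 7 × 11 = 1155.

1155 days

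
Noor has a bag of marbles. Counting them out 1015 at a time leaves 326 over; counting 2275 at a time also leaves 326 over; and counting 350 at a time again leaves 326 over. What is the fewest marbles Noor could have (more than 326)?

N − 326 must be a common multiple of 1015, 2275, and 350.
1015 = 5 × 7 × 29
2275 = 5^2 × 7 × 13
350 = 2 × 5^2 × 7
LCM(1015, 2275, 350) = 2 × 5^2 × 7 × 13 × 29 = 131950.
Smallest N > 326 is LCM + 326 = 131950 + 326 = 132276.

132276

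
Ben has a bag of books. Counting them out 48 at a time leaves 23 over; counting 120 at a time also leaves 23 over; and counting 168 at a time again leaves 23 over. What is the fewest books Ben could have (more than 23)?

1703

N − 23 must be a common multiple of 48, 120, and 168.
48 = 2^4 × 3
120 = 2^3 × 3 × 5
168 = 2^3 × 3 × 7
LCM(48, 120, 168) = 2^4 × 3 × 5 × 7 = 1680.
Smallest N > 23 is LCM + 23 = 1680 + 23 = 1703.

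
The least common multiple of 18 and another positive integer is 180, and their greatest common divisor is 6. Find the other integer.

gcd × lcm = product of the two integers, so the other integer is (6 × 180) / 18 = 60.

60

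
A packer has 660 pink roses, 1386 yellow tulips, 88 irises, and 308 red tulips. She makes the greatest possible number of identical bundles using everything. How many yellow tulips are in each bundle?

63

Number of bundles = gcd(660, 1386, 88, 308).
660 = 2^2 × 3 × 5 × 11
1386 = 2 × 3^2 × 7 × 11
88 = 2^3 × 11
308 = 2^2 × 7 × 11
gcd(660, 1386, 88, 308) = 2 × 11 = 22.
yellow tulips per bundle = 1386 / 22 = 63.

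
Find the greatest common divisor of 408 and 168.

408 = 2^3 × 3 × 17
168 = 2^3 × 3 × 7
gcd(408, 168) = 2^3 × 3 = 24.

24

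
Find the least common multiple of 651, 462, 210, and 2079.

651 = 3 × 7 × 31
462 = 2 × 3 × 7 × 11
210 = 2 × 3 × 5 × 7
2079 = 3^3 × 7 × 11
LCM(651, 462, 210, 2079) = 2 × 3^3 × 5 × 7 × 11 × 31 = 644490.

644490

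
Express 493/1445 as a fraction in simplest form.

29/85

493 = 17 × 29
1445 = 5 × 17^2
gcd(493, 1445) = 17.
Divide numerator and denominator by 17: 493/1445 = 29/85.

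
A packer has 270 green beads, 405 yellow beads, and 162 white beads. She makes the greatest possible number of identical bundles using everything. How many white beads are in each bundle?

Number of bundles = gcd(270, 405, 162).
270 = 2 × 3^3 × 5
405 = 3^4 × 5
162 = 2 × 3^4
gcd(270, 405, 162) = 3^3 = 27.
white beads per bundle = 162 / 27 = 6.

6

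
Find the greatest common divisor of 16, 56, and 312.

16 = 2^4
56 = 2^3 × 7
312 = 2^3 × 3 × 13
gcd(16, 56, 312) = 2^3 = 8.

8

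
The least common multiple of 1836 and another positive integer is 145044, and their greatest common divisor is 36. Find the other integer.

2844

gcd × lcm = product of the two integers, so the other integer is (36 × 145044) / 1836 = 2844.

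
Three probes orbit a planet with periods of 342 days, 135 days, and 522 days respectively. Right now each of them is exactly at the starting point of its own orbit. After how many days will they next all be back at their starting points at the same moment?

148770 days

We need the least common multiple of the intervals.
342 = 2 × 3^2 × 19
135 = 3^3 × 5
522 = 2 × 3^2 × 29
LCM(342, 135, 522) = 2 × 3^3 × 5 × 19 × 29 = 148770.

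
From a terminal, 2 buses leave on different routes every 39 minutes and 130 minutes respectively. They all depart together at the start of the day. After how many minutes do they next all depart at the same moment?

We need the least common multiple of the intervals.
39 = 3 × 13
130 = 2 × 5 × 13
LCM(39, 130) = 2 × 3 × 5 × 13 = 390.

390 minutes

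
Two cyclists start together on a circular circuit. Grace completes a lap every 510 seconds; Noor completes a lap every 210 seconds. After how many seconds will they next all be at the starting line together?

3570 seconds

The first simultaneous occurrence is after LCM of the individual periods.
510 = 2 × 3 × 5 × 17
210 = 2 × 3 × 5 × 7
LCM(510, 210) = 2 × 3 × 5 × 7 × 17 = 3570.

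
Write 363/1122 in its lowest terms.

363 = 3 × 11^2
1122 = 2 × 3 × 11 × 17
gcd(363, 1122) = 3 × 11 = 33.
Divide numerator and denominator by 33: 363/1122 = 11/34.

11/34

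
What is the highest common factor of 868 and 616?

868 = 2^2 × 7 × 31
616 = 2^3 × 7 × 11
gcd(868, 616) = 2^2 × 7 = 28.

28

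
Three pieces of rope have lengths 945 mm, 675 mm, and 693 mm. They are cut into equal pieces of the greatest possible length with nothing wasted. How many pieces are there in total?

257

Piece length = gcd(945, 675, 693).
945 = 3^3 × 5 × 7
675 = 3^3 × 5^2
693 = 3^2 × 7 × 11
gcd(945, 675, 693) = 3^2 = 9.
Total pieces = 945/9 + 675/9 + 693/9 = 105 + 75 + 77 = 257.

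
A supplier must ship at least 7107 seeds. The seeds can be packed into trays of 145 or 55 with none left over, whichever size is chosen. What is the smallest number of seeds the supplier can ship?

7975

The number of seeds must be a common multiple of 145 and 55, so a multiple of their LCM.
145 = 5 × 29
55 = 5 × 11
LCM(145, 55) = 5 × 11 × 29 = 1595.
Smallest multiple of 1595 that is ≥ 7107: ⌈7107/1595⌉ × 1595 = 5 × 1595 = 7975.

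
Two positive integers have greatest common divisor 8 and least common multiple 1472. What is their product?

For any two positive integers, gcd × lcm = product = 8 × 1472 = 11776.

11776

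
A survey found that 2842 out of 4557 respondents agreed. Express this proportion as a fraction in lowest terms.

58/93

2842 = 2 × 7^2 × 29
4557 = 3 × 7^2 × 31
gcd(2842, 4557) = 7^2 = 49.
Divide numerator and denominator by 49: 2842/4557 = 58/93.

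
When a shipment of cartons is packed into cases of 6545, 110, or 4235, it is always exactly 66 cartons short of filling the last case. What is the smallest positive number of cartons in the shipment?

143924

Being 66 short of a full case of size k means N ≡ −66 (mod k), i.e. N + 66 is a multiple of each size.
6545 = 5 × 7 × 11 × 17
110 = 2 × 5 × 11
4235 = 5 × 7 × 11^2
LCM(6545, 110, 4235) = 2 × 5 × 7 × 11^2 × 17 = 143990.
Smallest positive N is 143990 − 66 = 143924.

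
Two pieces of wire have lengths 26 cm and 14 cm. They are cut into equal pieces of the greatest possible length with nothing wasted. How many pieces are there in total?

20

Piece length = gcd(26, 14).
26 = 2 × 13
14 = 2 × 7
gcd(26, 14) = 2.
Total pieces = 26/2 + 14/2 = 13 + 7 = 20.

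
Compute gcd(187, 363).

11

187 = 11 × 17
363 = 3 × 11^2
gcd(187, 363) = 11.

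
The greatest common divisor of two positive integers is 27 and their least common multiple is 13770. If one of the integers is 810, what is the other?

459

For two integers, gcd × lcm = product, so the other is (27 × 13770) / 810 = 371790 / 810 = 459.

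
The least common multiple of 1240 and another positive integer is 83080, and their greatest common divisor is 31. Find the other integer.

gcd × lcm = product of the two integers, so the other integer is (31 × 83080) / 1240 = 2077.

2077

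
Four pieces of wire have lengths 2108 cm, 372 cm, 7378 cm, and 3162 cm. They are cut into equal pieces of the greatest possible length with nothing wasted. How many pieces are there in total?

Piece length = gcd(2108, 372, 7378, 3162).
2108 = 2^2 × 17 × 31
372 = 2^2 × 3 × 31
7378 = 2 × 7 × 17 × 31
3162 = 2 × 3 × 17 × 31
gcd(2108, 372, 7378, 3162) = 2 × 31 = 62.
Total pieces = 2108/62 + 372/62 + 7378/62 + 3162/62 = 34 + 6 + 119 + 51 = 210.

210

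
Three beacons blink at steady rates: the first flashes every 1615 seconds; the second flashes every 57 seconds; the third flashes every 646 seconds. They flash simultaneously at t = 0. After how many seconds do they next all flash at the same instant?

They coincide at every common multiple of the periods; the first is the LCM.
1615 = 5 × 17 × 19
57 = 3 × 19
646 = 2 × 17 × 19
LCM(1615, 57, 646) = 2 × 3 × 5 × 17 × 19 = 9690.

9690 seconds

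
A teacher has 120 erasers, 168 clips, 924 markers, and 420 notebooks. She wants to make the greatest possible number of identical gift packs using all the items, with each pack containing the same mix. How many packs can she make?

12 packs

The pack count must divide each quantity, so the greatest is gcd(120, 168, 924, 420).
120 = 2^3 × 3 × 5
168 = 2^3 × 3 × 7
924 = 2^2 × 3 × 7 × 11
420 = 2^2 × 3 × 5 × 7
gcd(120, 168, 924, 420) = 2^2 × 3 = 12.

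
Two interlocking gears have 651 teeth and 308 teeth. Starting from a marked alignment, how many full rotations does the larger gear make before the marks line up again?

All finish a whole number of cycles simultaneously at t = LCM of the periods.
651 = 3 × 7 × 31
308 = 2^2 × 7 × 11
LCM(651, 308) = 2^2 × 3 × 7 × 11 × 31 = 28644.
Rotations for period 651: 28644 / 651 = 44.

44 rotations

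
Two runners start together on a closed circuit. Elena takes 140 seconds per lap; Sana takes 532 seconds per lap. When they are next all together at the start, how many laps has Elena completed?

All finish a whole number of cycles simultaneously at t = LCM of the periods.
140 = 2^2 × 5 × 7
532 = 2^2 × 7 × 19
LCM(140, 532) = 2^2 × 5 × 7 × 19 = 2660.
Laps for period 140: 2660 / 140 = 19.

19 laps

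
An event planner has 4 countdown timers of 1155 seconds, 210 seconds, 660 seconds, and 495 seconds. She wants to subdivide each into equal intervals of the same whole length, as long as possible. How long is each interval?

The interval must divide each timer length; the longest such is the gcd.
1155 = 3 × 5 × 7 × 11
210 = 2 × 3 × 5 × 7
660 = 2^2 × 3 × 5 × 11
495 = 3^2 × 5 × 11
gcd(1155, 210, 660, 495) = 3 × 5 = 15.

15 seconds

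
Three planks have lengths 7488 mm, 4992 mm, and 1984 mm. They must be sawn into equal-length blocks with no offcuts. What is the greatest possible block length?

The block length must divide every plank, so the greatest is gcd(7488, 4992, 1984).
7488 = 2^6 × 3^2 × 13
4992 = 2^7 × 3 × 13
1984 = 2^6 × 31
gcd(7488, 4992, 1984) = 2^6 = 64.

64 mm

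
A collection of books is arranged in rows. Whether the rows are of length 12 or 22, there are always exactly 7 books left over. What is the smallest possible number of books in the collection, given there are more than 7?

N − 7 must be a common multiple of 12 and 22.
12 = 2^2 × 3
22 = 2 × 11
LCM(12, 22) = 2^2 × 3 × 11 = 132.
Smallest N > 7 is LCM + 7 = 132 + 7 = 139.

139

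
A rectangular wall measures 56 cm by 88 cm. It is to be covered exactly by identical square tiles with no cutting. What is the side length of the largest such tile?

The tile side must divide both 56 and 88, so the largest is their gcd.
56 = 2^3 × 7
88 = 2^3 × 11
gcd(56, 88) = 2^3 = 8.

8 cm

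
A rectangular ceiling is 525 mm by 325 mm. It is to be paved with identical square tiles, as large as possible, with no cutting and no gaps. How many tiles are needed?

273

Tile side = gcd(525, 325).
525 = 3 × 5^2 × 7
325 = 5^2 × 13
gcd(525, 325) = 5^2 = 25.
Tiles: (525/25) × (325/25) = 21 × 13 = 273.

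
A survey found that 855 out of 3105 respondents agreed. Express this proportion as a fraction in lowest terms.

855 = 3^2 × 5 × 19
3105 = 3^3 × 5 × 23
gcd(855, 3105) = 3^2 × 5 = 45.
Divide numerator and denominator by 45: 855/3105 = 19/69.

19/69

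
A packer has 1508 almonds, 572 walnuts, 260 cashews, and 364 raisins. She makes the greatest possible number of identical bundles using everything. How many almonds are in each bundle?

Number of bundles = gcd(1508, 572, 260, 364).
1508 = 2^2 × 13 × 29
572 = 2^2 × 11 × 13
260 = 2^2 × 5 × 13
364 = 2^2 × 7 × 13
gcd(1508, 572, 260, 364) = 2^2 × 13 = 52.
almonds per bundle = 1508 / 52 = 29.

29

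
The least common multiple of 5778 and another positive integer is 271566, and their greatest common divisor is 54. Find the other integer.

gcd × lcm = product of the two integers, so the other integer is (54 × 271566) / 5778 = 2538.

2538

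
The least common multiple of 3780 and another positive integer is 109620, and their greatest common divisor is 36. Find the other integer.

1044

gcd × lcm = product of the two integers, so the other integer is (36 × 109620) / 3780 = 1044.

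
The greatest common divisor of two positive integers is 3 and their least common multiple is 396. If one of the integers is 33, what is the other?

36

For two integers, gcd × lcm = product, so the other is (3 × 396) / 33 = 1188 / 33 = 36.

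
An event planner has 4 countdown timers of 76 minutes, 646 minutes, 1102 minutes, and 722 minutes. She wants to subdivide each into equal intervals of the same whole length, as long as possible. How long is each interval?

38 minutes

The interval must divide each timer length; the longest such is the gcd.
76 = 2^2 × 19
646 = 2 × 17 × 19
1102 = 2 × 19 × 29
722 = 2 × 19^2
gcd(76, 646, 1102, 722) = 2 × 19 = 38.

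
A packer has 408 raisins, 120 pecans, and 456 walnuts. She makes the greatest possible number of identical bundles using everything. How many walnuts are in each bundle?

Number of bundles = gcd(408, 120, 456).
408 = 2^3 × 3 × 17
120 = 2^3 × 3 × 5
456 = 2^3 × 3 × 19
gcd(408, 120, 456) = 2^3 × 3 = 24.
walnuts per bundle = 456 / 24 = 19.

19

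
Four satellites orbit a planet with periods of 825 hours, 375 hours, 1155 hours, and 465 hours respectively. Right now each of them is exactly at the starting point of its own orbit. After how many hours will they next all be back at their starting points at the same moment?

The first simultaneous occurrence is after LCM of the individual periods.
825 = 3 × 5^2 × 11
375 = 3 × 5^3
1155 = 3 × 5 × 7 × 11
465 = 3 × 5 × 31
LCM(825, 375, 1155, 465) = 3 × 5^3 × 7 × 11 × 31 = 895125.

895125 hours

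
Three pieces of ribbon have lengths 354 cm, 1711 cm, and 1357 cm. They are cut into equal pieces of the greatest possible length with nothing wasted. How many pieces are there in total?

Piece length = gcd(354, 1711, 1357).
354 = 2 × 3 × 59
1711 = 29 × 59
1357 = 23 × 59
gcd(354, 1711, 1357) = 59.
Total pieces = 354/59 + 1711/59 + 1357/59 = 6 + 29 + 23 = 58.

58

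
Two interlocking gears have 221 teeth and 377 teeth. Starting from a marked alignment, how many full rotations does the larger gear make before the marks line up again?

17 rotations

The first common completion time is the LCM of the periods.
221 = 13 × 17
377 = 13 × 29
LCM(221, 377) = 13 × 17 × 29 = 6409.
Rotations for period 377: 6409 / 377 = 17.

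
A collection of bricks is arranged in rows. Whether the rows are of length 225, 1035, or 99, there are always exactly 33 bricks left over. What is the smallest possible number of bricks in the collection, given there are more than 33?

56958

N − 33 must be a common multiple of 225, 1035, and 99.
225 = 3^2 × 5^2
1035 = 3^2 × 5 × 23
99 = 3^2 × 11
LCM(225, 1035, 99) = 3^2 × 5^2 × 11 × 23 = 56925.
Smallest N > 33 is LCM + 33 = 56925 + 33 = 56958.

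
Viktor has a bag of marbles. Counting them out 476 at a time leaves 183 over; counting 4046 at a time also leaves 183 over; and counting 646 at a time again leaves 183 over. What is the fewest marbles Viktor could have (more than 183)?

153931

N − 183 must be a common multiple of 476, 4046, and 646.
476 = 2^2 × 7 × 17
4046 = 2 × 7 × 17^2
646 = 2 × 17 × 19
LCM(476, 4046, 646) = 2^2 × 7 × 17^2 × 19 = 153748.
Smallest N > 183 is LCM + 183 = 153748 + 183 = 153931.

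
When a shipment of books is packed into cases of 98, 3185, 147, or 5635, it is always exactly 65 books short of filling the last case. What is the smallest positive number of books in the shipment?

439465

Being 65 short of a full case of size k means N ≡ −65 (mod k), i.e. N + 65 is a multiple of each size.
98 = 2 × 7^2
3185 = 5 × 7^2 × 13
147 = 3 × 7^2
5635 = 5 × 7^2 × 23
LCM(98, 3185, 147, 5635) = 2 × 3 × 5 × 7^2 × 13 × 23 = 439530.
Smallest positive N is 439530 − 65 = 439465.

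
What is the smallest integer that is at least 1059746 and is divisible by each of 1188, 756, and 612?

The integer must be a common multiple of 1188, 756, and 612, so a multiple of their LCM.
1188 = 2^2 × 3^3 × 11
756 = 2^2 × 3^3 × 7
612 = 2^2 × 3^2 × 17
LCM(1188, 756, 612) = 2^2 × 3^3 × 7 × 11 × 17 = 141372.
Smallest multiple of 141372 that is ≥ 1059746: ⌈1059746/141372⌉ × 141372 = 8 × 141372 = 1130976.

1130976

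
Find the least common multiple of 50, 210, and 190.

50 = 2 × 5^2
210 = 2 × 3 × 5 × 7
190 = 2 × 5 × 19
LCM(50, 210, 190) = 2 × 3 × 5^2 × 7 × 19 = 19950.

19950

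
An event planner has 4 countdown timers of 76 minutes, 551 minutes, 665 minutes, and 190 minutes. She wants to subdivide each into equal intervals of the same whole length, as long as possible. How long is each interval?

The interval must divide each timer length; the longest such is the gcd.
76 = 2^2 × 19
551 = 19 × 29
665 = 5 × 7 × 19
190 = 2 × 5 × 19
gcd(76, 551, 665, 190) = 19.

19 minutes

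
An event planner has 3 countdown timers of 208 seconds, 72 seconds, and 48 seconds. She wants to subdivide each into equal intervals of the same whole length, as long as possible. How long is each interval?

8 seconds

The interval must divide each timer length; the longest such is the gcd.
208 = 2^4 × 13
72 = 2^3 × 3^2
48 = 2^4 × 3
gcd(208, 72, 48) = 2^3 = 8.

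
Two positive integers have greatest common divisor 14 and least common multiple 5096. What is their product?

71344

For any two positive integers, gcd × lcm = product = 14 × 5096 = 71344.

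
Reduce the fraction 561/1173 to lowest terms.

561 = 3 × 11 × 17
1173 = 3 × 17 × 23
gcd(561, 1173) = 3 × 17 = 51.
Divide numerator and denominator by 51: 561/1173 = 11/23.

11/23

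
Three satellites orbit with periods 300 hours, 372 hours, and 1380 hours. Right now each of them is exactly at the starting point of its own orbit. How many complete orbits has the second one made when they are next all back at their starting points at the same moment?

The first common completion time is the LCM of the periods.
300 = 2^2 × 3 × 5^2
372 = 2^2 × 3 × 31
1380 = 2^2 × 3 × 5 × 23
LCM(300, 372, 1380) = 2^2 × 3 × 5^2 × 23 × 31 = 213900.
Orbits for period 372: 213900 / 372 = 575.

575 orbits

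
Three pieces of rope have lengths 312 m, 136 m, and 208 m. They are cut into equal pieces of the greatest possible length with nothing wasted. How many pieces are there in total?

82

Piece length = gcd(312, 136, 208).
312 = 2^3 × 3 × 13
136 = 2^3 × 17
208 = 2^4 × 13
gcd(312, 136, 208) = 2^3 = 8.
Total pieces = 312/8 + 136/8 + 208/8 = 39 + 17 + 26 = 82.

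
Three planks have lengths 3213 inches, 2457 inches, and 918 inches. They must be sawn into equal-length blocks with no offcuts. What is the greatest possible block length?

27 inches

The block length must divide every plank, so the greatest is gcd(3213, 2457, 918).
3213 = 3^3 × 7 × 17
2457 = 3^3 × 7 × 13
918 = 2 × 3^3 × 17
gcd(3213, 2457, 918) = 3^3 = 27.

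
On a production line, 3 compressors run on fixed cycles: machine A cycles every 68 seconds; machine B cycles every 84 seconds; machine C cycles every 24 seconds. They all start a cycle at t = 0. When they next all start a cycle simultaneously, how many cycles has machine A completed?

42 cycles

They are all back at their starting positions together after one LCM of the periods.
68 = 2^2 × 17
84 = 2^2 × 3 × 7
24 = 2^3 × 3
LCM(68, 84, 24) = 2^3 × 3 × 7 × 17 = 2856.
Cycles for period 68: 2856 / 68 = 42.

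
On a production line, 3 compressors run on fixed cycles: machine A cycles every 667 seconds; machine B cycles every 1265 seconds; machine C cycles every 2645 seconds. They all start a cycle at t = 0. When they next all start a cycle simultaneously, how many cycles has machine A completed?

All finish a whole number of cycles simultaneously at t = LCM of the periods.
667 = 23 × 29
1265 = 5 × 11 × 23
2645 = 5 × 23^2
LCM(667, 1265, 2645) = 5 × 11 × 23^2 × 29 = 843755.
Cycles for period 667: 843755 / 667 = 1265.

1265 cycles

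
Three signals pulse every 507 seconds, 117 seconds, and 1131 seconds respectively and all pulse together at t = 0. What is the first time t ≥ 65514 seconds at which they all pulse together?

Joint pulses occur at multiples of LCM(507, 117, 1131).
507 = 3 × 13^2
117 = 3^2 × 13
1131 = 3 × 13 × 29
LCM(507, 117, 1131) = 3^2 × 13^2 × 29 = 44109.
Smallest multiple of 44109 that is ≥ 65514: ⌈65514/44109⌉ × 44109 = 2 × 44109 = 88218.

88218 seconds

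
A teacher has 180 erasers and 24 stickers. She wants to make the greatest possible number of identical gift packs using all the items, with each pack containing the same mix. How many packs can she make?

12 packs

By the Euclidean algorithm:
180 = 7 × 24 + 12
24 = 2 × 12 + 0
gcd(180, 24) = 12.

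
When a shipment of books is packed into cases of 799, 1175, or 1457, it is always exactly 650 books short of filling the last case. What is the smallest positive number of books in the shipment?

618575

Being 650 short of a full case of size k means N ≡ −650 (mod k), i.e. N + 650 is a multiple of each size.
799 = 17 × 47
1175 = 5^2 × 47
1457 = 31 × 47
LCM(799, 1175, 1457) = 5^2 × 17 × 31 × 47 = 619225.
Smallest positive N is 619225 − 650 = 618575.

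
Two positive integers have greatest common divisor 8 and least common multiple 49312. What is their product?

For any two positive integers, gcd × lcm = product = 8 × 49312 = 394496.

394496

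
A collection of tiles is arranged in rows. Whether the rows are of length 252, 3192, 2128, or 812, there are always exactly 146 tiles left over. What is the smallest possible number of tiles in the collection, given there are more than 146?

N − 146 must be a common multiple of 252, 3192, 2128, and 812.
252 = 2^2 × 3^2 × 7
3192 = 2^3 × 3 × 7 × 19
2128 = 2^4 × 7 × 19
812 = 2^2 × 7 × 29
LCM(252, 3192, 2128, 812) = 2^4 × 3^2 × 7 × 19 × 29 = 555408.
Smallest N > 146 is LCM + 146 = 555408 + 146 = 555554.

555554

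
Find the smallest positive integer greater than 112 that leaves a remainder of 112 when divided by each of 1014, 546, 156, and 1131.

N − 112 must be a common multiple of 1014, 546, 156, and 1131.
1014 = 2 × 3 × 13^2
546 = 2 × 3 × 7 × 13
156 = 2^2 × 3 × 13
1131 = 3 × 13 × 29
LCM(1014, 546, 156, 1131) = 2^2 × 3 × 7 × 13^2 × 29 = 411684.
Smallest N > 112 is LCM + 112 = 411684 + 112 = 411796.

411796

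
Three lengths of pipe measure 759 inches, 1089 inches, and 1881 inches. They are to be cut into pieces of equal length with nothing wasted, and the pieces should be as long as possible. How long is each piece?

The greatest length dividing all of 759, 1089, and 1881 is their gcd.
759 = 3 × 11 × 23
1089 = 3^2 × 11^2
1881 = 3^2 × 11 × 19
gcd(759, 1089, 1881) = 3 × 11 = 33.

33 inches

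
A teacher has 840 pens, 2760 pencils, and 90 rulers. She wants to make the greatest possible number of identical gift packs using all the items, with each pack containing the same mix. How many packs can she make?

30 packs

The pack count must divide each quantity, so the greatest is gcd(840, 2760, 90).
840 = 2^3 × 3 × 5 × 7
2760 = 2^3 × 3 × 5 × 23
90 = 2 × 3^2 × 5
gcd(840, 2760, 90) = 2 × 3 × 5 = 30.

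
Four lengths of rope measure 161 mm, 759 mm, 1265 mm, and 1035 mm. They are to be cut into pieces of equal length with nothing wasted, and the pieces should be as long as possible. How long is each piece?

The greatest length dividing all of 161, 759, 1265, and 1035 is their gcd.
161 = 7 × 23
759 = 3 × 11 × 23
1265 = 5 × 11 × 23
1035 = 3^2 × 5 × 23
gcd(161, 759, 1265, 1035) = 23.

23 mm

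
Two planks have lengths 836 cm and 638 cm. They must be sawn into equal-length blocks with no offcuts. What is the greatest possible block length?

The block length must divide every plank, so the greatest is gcd(836, 638).
836 = 2^2 × 11 × 19
638 = 2 × 11 × 29
gcd(836, 638) = 2 × 11 = 22.

22 cm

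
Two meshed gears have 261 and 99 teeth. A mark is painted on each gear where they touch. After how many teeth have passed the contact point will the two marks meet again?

2871 teeth

We need the least common multiple of the intervals.
261 = 3^2 × 29
99 = 3^2 × 11
LCM(261, 99) = 3^2 × 11 × 29 = 2871.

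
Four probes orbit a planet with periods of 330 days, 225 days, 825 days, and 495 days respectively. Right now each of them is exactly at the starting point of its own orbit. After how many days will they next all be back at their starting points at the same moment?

We need the least common multiple of the intervals.
330 = 2 × 3 × 5 × 11
225 = 3^2 × 5^2
825 = 3 × 5^2 × 11
495 = 3^2 × 5 × 11
LCM(330, 225, 825, 495) = 2 × 3^2 × 5^2 × 11 = 4950.

4950 days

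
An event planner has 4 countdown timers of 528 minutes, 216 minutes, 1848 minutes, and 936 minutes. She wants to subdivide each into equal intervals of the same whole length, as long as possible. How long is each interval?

The interval must divide each timer length; the longest such is the gcd.
528 = 2^4 × 3 × 11
216 = 2^3 × 3^3
1848 = 2^3 × 3 × 7 × 11
936 = 2^3 × 3^2 × 13
gcd(528, 216, 1848, 936) = 2^3 × 3 = 24.

24 minutes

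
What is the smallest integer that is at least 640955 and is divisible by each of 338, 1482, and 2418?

The integer must be a common multiple of 338, 1482, and 2418, so a multiple of their LCM.
338 = 2 × 13^2
1482 = 2 × 3 × 13 × 19
2418 = 2 × 3 × 13 × 31
LCM(338, 1482, 2418) = 2 × 3 × 13^2 × 19 × 31 = 597246.
Smallest multiple of 597246 that is ≥ 640955: ⌈640955/597246⌉ × 597246 = 2 × 597246 = 1194492.

1194492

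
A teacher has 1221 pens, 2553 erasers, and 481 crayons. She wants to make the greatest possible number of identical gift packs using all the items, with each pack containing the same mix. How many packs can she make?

37 packs

The pack count must divide each quantity, so the greatest is gcd(1221, 2553, 481).
1221 = 3 × 11 × 37
2553 = 3 × 23 × 37
481 = 13 × 37
gcd(1221, 2553, 481) = 37.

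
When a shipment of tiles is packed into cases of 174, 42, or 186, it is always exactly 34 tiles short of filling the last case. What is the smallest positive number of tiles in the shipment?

Being 34 short of a full case of size k means N ≡ −34 (mod k), i.e. N + 34 is a multiple of each size.
174 = 2 × 3 × 29
42 = 2 × 3 × 7
186 = 2 × 3 × 31
LCM(174, 42, 186) = 2 × 3 × 7 × 29 × 31 = 37758.
Smallest positive N is 37758 − 34 = 37724.

37724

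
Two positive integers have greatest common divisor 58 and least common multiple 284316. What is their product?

16490328

For any two positive integers, gcd × lcm = product = 58 × 284316 = 16490328.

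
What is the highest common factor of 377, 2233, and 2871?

29

377 = 13 × 29
2233 = 7 × 11 × 29
2871 = 3^2 × 11 × 29
gcd(377, 2233, 2871) = 29.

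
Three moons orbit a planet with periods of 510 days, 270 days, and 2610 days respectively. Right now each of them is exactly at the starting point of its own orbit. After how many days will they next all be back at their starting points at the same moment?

133110 days

The first simultaneous occurrence is after LCM of the individual periods.
510 = 2 × 3 × 5 × 17
270 = 2 × 3^3 × 5
2610 = 2 × 3^2 × 5 × 29
LCM(510, 270, 2610) = 2 × 3^3 × 5 × 17 × 29 = 133110.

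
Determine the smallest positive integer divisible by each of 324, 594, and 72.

7128

324 = 2^2 × 3^4
594 = 2 × 3^3 × 11
72 = 2^3 × 3^2
LCM(324, 594, 72) = 2^3 × 3^4 × 11 = 7128.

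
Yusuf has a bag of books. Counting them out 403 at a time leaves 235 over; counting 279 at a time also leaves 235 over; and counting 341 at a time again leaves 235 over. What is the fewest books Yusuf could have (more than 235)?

40132

N − 235 must be a common multiple of 403, 279, and 341.
403 = 13 × 31
279 = 3^2 × 31
341 = 11 × 31
LCM(403, 279, 341) = 3^2 × 11 × 13 × 31 = 39897.
Smallest N > 235 is LCM + 235 = 39897 + 235 = 40132.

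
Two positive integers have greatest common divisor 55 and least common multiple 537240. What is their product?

29548200

For any two positive integers, gcd × lcm = product = 55 × 537240 = 29548200.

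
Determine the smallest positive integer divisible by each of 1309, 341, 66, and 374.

1309 = 7 × 11 × 17
341 = 11 × 31
66 = 2 × 3 × 11
374 = 2 × 11 × 17
LCM(1309, 341, 66, 374) = 2 × 3 × 7 × 11 × 17 × 31 = 243474.

243474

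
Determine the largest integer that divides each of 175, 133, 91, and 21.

7

175 = 5^2 × 7
133 = 7 × 19
91 = 7 × 13
21 = 3 × 7
gcd(175, 133, 91, 21) = 7.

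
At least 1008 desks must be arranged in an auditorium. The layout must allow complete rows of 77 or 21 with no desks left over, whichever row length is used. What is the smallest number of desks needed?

1155

The number of desks must be a common multiple of 77 and 21, so a multiple of their LCM.
77 = 7 × 11
21 = 3 × 7
LCM(77, 21) = 3 × 7 × 11 = 231.
Smallest multiple of 231 that is ≥ 1008: ⌈1008/231⌉ × 231 = 5 × 231 = 1155.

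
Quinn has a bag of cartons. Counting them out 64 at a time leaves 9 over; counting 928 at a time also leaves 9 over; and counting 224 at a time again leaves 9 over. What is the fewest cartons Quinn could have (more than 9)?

13001

N − 9 must be a common multiple of 64, 928, and 224.
64 = 2^6
928 = 2^5 × 29
224 = 2^5 × 7
LCM(64, 928, 224) = 2^6 × 7 × 29 = 12992.
Smallest N > 9 is LCM + 9 = 12992 + 9 = 13001.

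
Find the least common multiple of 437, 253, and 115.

24035

437 = 19 × 23
253 = 11 × 23
115 = 5 × 23
LCM(437, 253, 115) = 5 × 11 × 19 × 23 = 24035.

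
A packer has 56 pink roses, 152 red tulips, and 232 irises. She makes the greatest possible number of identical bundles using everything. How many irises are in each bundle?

29

Number of bundles = gcd(56, 152, 232).
56 = 2^3 × 7
152 = 2^3 × 19
232 = 2^3 × 29
gcd(56, 152, 232) = 2^3 = 8.
irises per bundle = 232 / 8 = 29.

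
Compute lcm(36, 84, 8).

504

36 = 2^2 × 3^2
84 = 2^2 × 3 × 7
8 = 2^3
LCM(36, 84, 8) = 2^3 × 3^2 × 7 = 504.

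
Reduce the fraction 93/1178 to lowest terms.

3/38

93 = 3 × 31
1178 = 2 × 19 × 31
gcd(93, 1178) = 31.
Divide numerator and denominator by 31: 93/1178 = 3/38.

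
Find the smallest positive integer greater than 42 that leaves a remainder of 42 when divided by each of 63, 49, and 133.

N − 42 must be a common multiple of 63, 49, and 133.
63 = 3^2 × 7
49 = 7^2
133 = 7 × 19
LCM(63, 49, 133) = 3^2 × 7^2 × 19 = 8379.
Smallest N > 42 is LCM + 42 = 8379 + 42 = 8421.

8421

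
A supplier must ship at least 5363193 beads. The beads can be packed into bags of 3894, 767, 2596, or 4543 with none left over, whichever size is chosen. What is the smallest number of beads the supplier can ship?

5669664

The number of beads must be a common multiple of 3894, 767, 2596, and 4543, so a multiple of their LCM.
3894 = 2 × 3 × 11 × 59
767 = 13 × 59
2596 = 2^2 × 11 × 59
4543 = 7 × 11 × 59
LCM(3894, 767, 2596, 4543) = 2^2 × 3 × 7 × 11 × 13 × 59 = 708708.
Smallest multiple of 708708 that is ≥ 5363193: ⌈5363193/708708⌉ × 708708 = 8 × 708708 = 5669664.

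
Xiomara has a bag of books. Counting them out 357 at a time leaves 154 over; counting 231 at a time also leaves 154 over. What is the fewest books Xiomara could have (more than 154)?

N − 154 must be a common multiple of 357 and 231.
357 = 3 × 7 × 17
231 = 3 × 7 × 11
LCM(357, 231) = 3 × 7 × 11 × 17 = 3927.
Smallest N > 154 is LCM + 154 = 3927 + 154 = 4081.

4081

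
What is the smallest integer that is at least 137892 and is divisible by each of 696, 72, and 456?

158688

The integer must be a common multiple of 696, 72, and 456, so a multiple of their LCM.
696 = 2^3 × 3 × 29
72 = 2^3 × 3^2
456 = 2^3 × 3 × 19
LCM(696, 72, 456) = 2^3 × 3^2 × 19 × 29 = 39672.
Smallest multiple of 39672 that is ≥ 137892: ⌈137892/39672⌉ × 39672 = 4 × 39672 = 158688.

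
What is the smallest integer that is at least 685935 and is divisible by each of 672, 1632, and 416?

The integer must be a common multiple of 672, 1632, and 416, so a multiple of their LCM.
672 = 2^5 × 3 × 7
1632 = 2^5 × 3 × 17
416 = 2^5 × 13
LCM(672, 1632, 416) = 2^5 × 3 × 7 × 13 × 17 = 148512.
Smallest multiple of 148512 that is ≥ 685935: ⌈685935/148512⌉ × 148512 = 5 × 148512 = 742560.

742560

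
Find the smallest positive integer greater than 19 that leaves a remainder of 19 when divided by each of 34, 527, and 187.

N − 19 must be a common multiple of 34, 527, and 187.
34 = 2 × 17
527 = 17 × 31
187 = 11 × 17
LCM(34, 527, 187) = 2 × 11 × 17 × 31 = 11594.
Smallest N > 19 is LCM + 19 = 11594 + 19 = 11613.

11613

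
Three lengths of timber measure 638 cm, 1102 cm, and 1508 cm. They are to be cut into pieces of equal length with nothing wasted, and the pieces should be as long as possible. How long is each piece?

Each piece length must divide every original length, so the longest possible is gcd(638, 1102, 1508).
638 = 2 × 11 × 29
1102 = 2 × 19 × 29
1508 = 2^2 × 13 × 29
gcd(638, 1102, 1508) = 2 × 29 = 58.

58 cm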